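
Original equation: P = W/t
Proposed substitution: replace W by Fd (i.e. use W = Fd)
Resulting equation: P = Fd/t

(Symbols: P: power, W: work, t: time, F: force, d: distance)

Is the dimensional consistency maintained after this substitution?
Yes

[W] = [L^2 M T^-2] and [Fd] = [L^2 M T^-2]. These match, so the substitution replaces a quantity by one of the same dimensions and the result P = Fd/t has LHS [L^2 M T^-3] vs RHS [L^2 M T^-3] — still consistent.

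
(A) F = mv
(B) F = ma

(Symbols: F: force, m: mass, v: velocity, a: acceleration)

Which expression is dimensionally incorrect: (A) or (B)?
(A)

(A) F = mv: LHS [L M T^-2], RHS [L M T^-1] ✗
(B) F = ma: LHS [L M T^-2], RHS [L M T^-2] ✓

Expression (A) F = mv is dimensionally incorrect.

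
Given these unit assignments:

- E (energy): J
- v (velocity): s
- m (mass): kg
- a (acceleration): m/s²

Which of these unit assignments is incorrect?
v

The variable v (velocity) should have units m/s, not s.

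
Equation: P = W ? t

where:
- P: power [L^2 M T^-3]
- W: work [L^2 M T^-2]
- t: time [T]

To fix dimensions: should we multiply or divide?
division (÷): P = W ÷ t

P [L^2 M T^-3]; W [L^2 M T^-2]; t [T].
W × t → [L^2 M T^-1] ✗
W ÷ t → [L^2 M T^-3] ✓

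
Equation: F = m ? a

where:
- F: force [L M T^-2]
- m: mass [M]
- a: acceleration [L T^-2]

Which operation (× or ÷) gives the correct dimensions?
multiplication (×): F = m × a

F [L M T^-2]; m [M]; a [L T^-2].
m × a → [L M T^-2] ✓
m ÷ a → [L^-1 M T^2] ✗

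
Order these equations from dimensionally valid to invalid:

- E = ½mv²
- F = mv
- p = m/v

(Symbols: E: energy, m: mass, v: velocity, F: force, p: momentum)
Dimensionally correct: E = ½mv²
Dimensionally incorrect: F = mv, p = m/v
Ordered (correct first, then incorrect): E = ½mv², F = mv, p = m/v

- E = ½mv²: LHS [L^2 M T^-2], RHS [L^2 M T^-2] → correct ✓
- F = mv: LHS [L M T^-2], RHS [L M T^-1] → incorrect ✗
- p = m/v: LHS [L M T^-1], RHS [L^-1 M T] → incorrect ✗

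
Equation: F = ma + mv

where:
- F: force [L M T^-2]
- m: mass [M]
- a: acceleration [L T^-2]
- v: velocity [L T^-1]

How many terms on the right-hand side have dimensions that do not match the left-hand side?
1

LHS F: [L M T^-2]
- ma: [L M T^-2] ✓
- mv: [L M T^-1] ✗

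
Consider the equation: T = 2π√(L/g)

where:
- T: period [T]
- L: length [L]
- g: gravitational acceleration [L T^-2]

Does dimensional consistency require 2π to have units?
No

T has dimensions [T] and √(L/g) already has dimensions [T], so the equation balances without 2π contributing any dimensions. 2π is a pure (dimensionless) number; changing or removing it would not affect dimensional consistency.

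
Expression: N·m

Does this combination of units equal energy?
Yes

The expression N·m has dimensions [L^2 M T^-2], which is exactly energy [L^2 M T^-2].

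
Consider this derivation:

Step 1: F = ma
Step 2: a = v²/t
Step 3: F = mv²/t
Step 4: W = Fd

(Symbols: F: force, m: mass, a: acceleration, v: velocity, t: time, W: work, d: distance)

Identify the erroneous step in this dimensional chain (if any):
Step 2

Step 1: F = ma → LHS [L M T^-2], RHS [L M T^-2] ✓
Step 2: a = v²/t → LHS [L T^-2], RHS [L^2 T^-3] ✗

The first dimensional inconsistency appears in step 2: a = v²/t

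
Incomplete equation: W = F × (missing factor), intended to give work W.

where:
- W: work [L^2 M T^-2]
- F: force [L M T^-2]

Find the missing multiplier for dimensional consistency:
d (distance), dimensions [L]

W has dimensions [L^2 M T^-2] and F has dimensions [L M T^-2].
The missing factor must have dimensions [L^2 M T^-2] / [L M T^-2] = [L], i.e. distance (d).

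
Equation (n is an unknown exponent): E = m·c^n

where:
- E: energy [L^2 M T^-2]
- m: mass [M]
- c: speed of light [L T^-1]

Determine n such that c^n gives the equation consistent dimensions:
n = 2

E has dimensions [L^2 M T^-2]; c has dimensions [L T^-1].
The rest of the RHS has dimensions [M], so c^n must supply [L^2 T^-2].
With n = 2: m·c^2 has dimensions [L^2 M T^-2], matching the LHS ✓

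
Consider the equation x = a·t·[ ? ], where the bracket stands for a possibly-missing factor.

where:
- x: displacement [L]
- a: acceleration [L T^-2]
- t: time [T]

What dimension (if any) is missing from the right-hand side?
[T] — time (e.g. t)

x has dimensions [L]; a·t has dimensions [L T^-1].
The bracketed factor must supply [L] / [L T^-1] = [T].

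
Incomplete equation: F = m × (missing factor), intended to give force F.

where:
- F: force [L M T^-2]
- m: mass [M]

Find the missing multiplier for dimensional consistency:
a (acceleration), dimensions [L T^-2]

F has dimensions [L M T^-2] and m has dimensions [M].
The missing factor must have dimensions [L M T^-2] / [M] = [L T^-2], i.e. acceleration (a).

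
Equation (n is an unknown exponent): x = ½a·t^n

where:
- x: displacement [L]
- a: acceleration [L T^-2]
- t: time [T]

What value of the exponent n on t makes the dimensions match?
n = 2

x has dimensions [L]; t has dimensions [T].
The rest of the RHS has dimensions [L T^-2], so t^n must supply [T^2].
With n = 2: ½a·t^2 has dimensions [L], matching the LHS ✓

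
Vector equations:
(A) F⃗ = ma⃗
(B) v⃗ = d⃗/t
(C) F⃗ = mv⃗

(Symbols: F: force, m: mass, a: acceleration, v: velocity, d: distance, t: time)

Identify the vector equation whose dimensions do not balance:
(C) F⃗ = mv⃗

(A) F⃗ = ma⃗: LHS [L M T^-2], RHS [L M T^-2] ✓ — Force and acceleration are vectors, mass is a scalar
(B) v⃗ = d⃗/t: LHS [L T^-1], RHS [L T^-1] ✓ — displacement (vector) divided by time (scalar)
(C) F⃗ = mv⃗: LHS [L M T^-2], RHS [L M T^-1] ✗ — mass times velocity is momentum, not force; should be ma⃗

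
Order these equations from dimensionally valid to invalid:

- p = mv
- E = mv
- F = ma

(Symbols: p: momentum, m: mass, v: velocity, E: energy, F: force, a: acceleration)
Dimensionally correct: p = mv, F = ma
Dimensionally incorrect: E = mv
Ordered (correct first, then incorrect): p = mv, F = ma, E = mv

- p = mv: LHS [L M T^-1], RHS [L M T^-1] → correct ✓
- E = mv: LHS [L^2 M T^-2], RHS [L M T^-1] → incorrect ✗
- F = ma: LHS [L M T^-2], RHS [L M T^-2] → correct ✓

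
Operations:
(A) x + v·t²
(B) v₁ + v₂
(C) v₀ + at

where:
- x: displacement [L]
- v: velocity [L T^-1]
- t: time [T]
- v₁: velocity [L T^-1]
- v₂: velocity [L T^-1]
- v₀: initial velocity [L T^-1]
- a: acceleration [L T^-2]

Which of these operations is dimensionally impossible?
(A) x + v·t²

(A) x + v·t²: x [L] and v·t² [L T] — different dimensions cannot be added/subtracted ✗
(B) v₁ + v₂: v₁ [L T^-1] and v₂ [L T^-1] — same dimensions ✓
(C) v₀ + at: v₀ [L T^-1] and at [L T^-1] — same dimensions ✓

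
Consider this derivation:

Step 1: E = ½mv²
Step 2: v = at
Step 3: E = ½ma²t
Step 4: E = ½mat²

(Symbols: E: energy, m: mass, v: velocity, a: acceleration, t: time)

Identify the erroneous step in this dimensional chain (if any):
Step 3

Step 1: E = ½mv² → LHS [L^2 M T^-2], RHS [L^2 M T^-2] ✓
Step 2: v = at → LHS [L T^-1], RHS [L T^-1] ✓
Step 3: E = ½ma²t → LHS [L^2 M T^-2], RHS [L^2 M T^-3] ✗

The first dimensional inconsistency appears in step 3: E = ½ma²t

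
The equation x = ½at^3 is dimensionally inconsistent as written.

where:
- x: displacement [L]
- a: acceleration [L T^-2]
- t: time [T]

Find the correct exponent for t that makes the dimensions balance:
The exponent of t should be 2: x = ½at^2

The LHS x has dimensions [L]; t has dimensions [T].
As written, the RHS ½at^3 (exponent 3 on t) has dimensions [L T], which does not match.
With exponent 2, the RHS ½at^2 has dimensions [L], matching the LHS.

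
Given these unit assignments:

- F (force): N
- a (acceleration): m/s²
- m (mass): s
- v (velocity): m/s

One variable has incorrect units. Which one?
m

The variable m (mass) should have units kg, not s.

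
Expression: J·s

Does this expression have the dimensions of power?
No

The expression J·s has dimensions [L^2 M T^-1], but power has dimensions [L^2 M T^-3].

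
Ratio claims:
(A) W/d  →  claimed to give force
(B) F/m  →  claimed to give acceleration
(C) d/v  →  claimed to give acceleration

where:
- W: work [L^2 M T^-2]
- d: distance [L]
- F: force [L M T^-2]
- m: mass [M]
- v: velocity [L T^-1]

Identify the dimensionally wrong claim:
(C) d/v does not give acceleration

(A) W/d: [L M T^-2] = force [L M T^-2] ✓
(B) F/m: [L T^-2] = acceleration [L T^-2] ✓
(C) d/v: [T] ≠ acceleration [L T^-2] ✗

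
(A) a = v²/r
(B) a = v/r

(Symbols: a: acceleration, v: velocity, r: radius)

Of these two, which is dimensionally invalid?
(B)

(A) a = v²/r: LHS [L T^-2], RHS [L T^-2] ✓
(B) a = v/r: LHS [L T^-2], RHS [T^-1] ✗

Expression (B) a = v/r is dimensionally incorrect.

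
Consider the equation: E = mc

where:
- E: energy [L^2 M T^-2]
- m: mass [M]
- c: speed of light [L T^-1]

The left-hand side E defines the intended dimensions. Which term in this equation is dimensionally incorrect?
The right-hand side term mc

E has dimensions [L^2 M T^-2], but mc has dimensions [L M T^-1], so the term mc is dimensionally wrong for E.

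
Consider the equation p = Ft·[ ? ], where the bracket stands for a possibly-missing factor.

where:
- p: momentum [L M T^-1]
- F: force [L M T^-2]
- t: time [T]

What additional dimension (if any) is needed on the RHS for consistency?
Nothing is missing — the bracketed factor must be dimensionless.

p has dimensions [L M T^-1] and Ft already has dimensions [L M T^-1], so p = Ft is dimensionally complete.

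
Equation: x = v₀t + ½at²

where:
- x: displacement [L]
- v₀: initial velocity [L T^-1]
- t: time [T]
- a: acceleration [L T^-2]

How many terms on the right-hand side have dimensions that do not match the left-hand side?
0

LHS x: [L]
- v₀t: [L] ✓
- ½at²: [L] ✓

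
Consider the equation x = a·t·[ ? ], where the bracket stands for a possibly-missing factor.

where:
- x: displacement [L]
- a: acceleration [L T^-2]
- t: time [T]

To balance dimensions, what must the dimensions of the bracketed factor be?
[T] — time (e.g. t)

x has dimensions [L]; a·t has dimensions [L T^-1].
The bracketed factor must supply [L] / [L T^-1] = [T].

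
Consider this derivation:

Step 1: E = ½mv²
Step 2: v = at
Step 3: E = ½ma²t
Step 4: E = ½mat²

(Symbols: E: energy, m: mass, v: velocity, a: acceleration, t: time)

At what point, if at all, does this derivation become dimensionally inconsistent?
Step 3

Step 1: E = ½mv² → LHS [L^2 M T^-2], RHS [L^2 M T^-2] ✓
Step 2: v = at → LHS [L T^-1], RHS [L T^-1] ✓
Step 3: E = ½ma²t → LHS [L^2 M T^-2], RHS [L^2 M T^-3] ✗

The first dimensional inconsistency appears in step 3: E = ½ma²t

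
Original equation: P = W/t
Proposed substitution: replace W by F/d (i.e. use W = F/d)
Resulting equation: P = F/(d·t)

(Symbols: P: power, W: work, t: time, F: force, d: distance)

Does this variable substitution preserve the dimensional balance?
No

[W] = [L^2 M T^-2] and [F/d] = [M T^-2]. These differ, so the substitution replaces a quantity by one of different dimensions and the result P = F/(d·t) has LHS [L^2 M T^-3] vs RHS [M T^-3] — inconsistent.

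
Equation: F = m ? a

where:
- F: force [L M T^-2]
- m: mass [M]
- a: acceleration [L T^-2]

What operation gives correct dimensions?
multiplication (×): F = m × a

F [L M T^-2]; m [M]; a [L T^-2].
m × a → [L M T^-2] ✓
m ÷ a → [L^-1 M T^2] ✗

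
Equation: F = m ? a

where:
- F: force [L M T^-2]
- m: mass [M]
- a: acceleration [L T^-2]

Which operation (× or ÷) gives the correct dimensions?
multiplication (×): F = m × a

F [L M T^-2]; m [M]; a [L T^-2].
m × a → [L M T^-2] ✓
m ÷ a → [L^-1 M T^2] ✗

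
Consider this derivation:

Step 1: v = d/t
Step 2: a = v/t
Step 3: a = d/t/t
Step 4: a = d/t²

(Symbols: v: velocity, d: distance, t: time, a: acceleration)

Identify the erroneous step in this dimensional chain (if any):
No step introduces an error — all steps are dimensionally consistent.

Step 1: v = d/t → LHS [L T^-1], RHS [L T^-1] ✓
Step 2: a = v/t → LHS [L T^-2], RHS [L T^-2] ✓
Step 3: a = d/t/t → LHS [L T^-2], RHS [L T^-2] ✓
Step 4: a = d/t² → LHS [L T^-2], RHS [L T^-2] ✓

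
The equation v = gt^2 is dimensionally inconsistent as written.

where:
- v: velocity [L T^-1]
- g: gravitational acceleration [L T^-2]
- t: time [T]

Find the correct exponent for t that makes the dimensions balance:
The exponent of t should be 1: v = gt

The LHS v has dimensions [L T^-1]; t has dimensions [T].
As written, the RHS gt^2 (exponent 2 on t) has dimensions [L], which does not match.
With exponent 1, the RHS gt has dimensions [L T^-1], matching the LHS.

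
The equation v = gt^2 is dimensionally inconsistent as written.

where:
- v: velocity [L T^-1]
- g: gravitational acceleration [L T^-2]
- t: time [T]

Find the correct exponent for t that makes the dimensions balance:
The exponent of t should be 1: v = gt

The LHS v has dimensions [L T^-1]; t has dimensions [T].
As written, the RHS gt^2 (exponent 2 on t) has dimensions [L], which does not match.
With exponent 1, the RHS gt has dimensions [L T^-1], matching the LHS.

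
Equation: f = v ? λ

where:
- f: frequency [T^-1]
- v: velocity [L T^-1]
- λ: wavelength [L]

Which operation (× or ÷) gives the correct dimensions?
division (÷): f = v ÷ λ

f [T^-1]; v [L T^-1]; λ [L].
v × λ → [L^2 T^-1] ✗
v ÷ λ → [T^-1] ✓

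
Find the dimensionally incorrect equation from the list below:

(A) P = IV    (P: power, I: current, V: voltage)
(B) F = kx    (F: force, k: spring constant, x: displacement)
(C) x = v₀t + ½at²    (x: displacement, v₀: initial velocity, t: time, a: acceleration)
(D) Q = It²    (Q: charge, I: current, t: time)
(D) Q = It²

The equation (D) Q = It² is dimensionally incorrect.

LHS (Q): [I T]
RHS (It²): [I T^2] ✗

The dimensions do not match. The other three equations balance.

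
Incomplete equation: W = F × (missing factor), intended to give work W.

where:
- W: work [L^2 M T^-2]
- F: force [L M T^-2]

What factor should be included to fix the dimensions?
d (distance), dimensions [L]

W has dimensions [L^2 M T^-2] and F has dimensions [L M T^-2].
The missing factor must have dimensions [L^2 M T^-2] / [L M T^-2] = [L], i.e. distance (d).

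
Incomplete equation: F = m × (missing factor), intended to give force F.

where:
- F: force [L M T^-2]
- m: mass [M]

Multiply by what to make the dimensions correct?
a (acceleration), dimensions [L T^-2]

F has dimensions [L M T^-2] and m has dimensions [M].
The missing factor must have dimensions [L M T^-2] / [M] = [L T^-2], i.e. acceleration (a).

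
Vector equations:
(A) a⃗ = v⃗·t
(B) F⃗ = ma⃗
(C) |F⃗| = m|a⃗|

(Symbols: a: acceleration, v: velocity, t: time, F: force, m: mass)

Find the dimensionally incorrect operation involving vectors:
(A) a⃗ = v⃗·t

(A) a⃗ = v⃗·t: LHS [L T^-2], RHS [L] ✗ — acceleration is velocity per time; should be v⃗/t
(B) F⃗ = ma⃗: LHS [L M T^-2], RHS [L M T^-2] ✓ — Force and acceleration are vectors, mass is a scalar
(C) |F⃗| = m|a⃗|: LHS [L M T^-2], RHS [L M T^-2] ✓ — magnitudes of vectors are scalars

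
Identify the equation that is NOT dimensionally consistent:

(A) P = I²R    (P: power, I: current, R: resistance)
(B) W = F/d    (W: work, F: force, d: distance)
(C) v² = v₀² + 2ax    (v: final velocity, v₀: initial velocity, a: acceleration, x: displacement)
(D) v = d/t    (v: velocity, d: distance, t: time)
(B) W = F/d

The equation (B) W = F/d is dimensionally incorrect.

LHS (W): [L^2 M T^-2]
RHS (F/d): [M T^-2] ✗

The dimensions do not match. The other three equations balance.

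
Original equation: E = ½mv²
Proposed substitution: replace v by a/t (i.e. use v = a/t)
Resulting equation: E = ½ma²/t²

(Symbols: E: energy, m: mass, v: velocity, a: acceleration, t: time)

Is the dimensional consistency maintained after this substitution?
No

[v] = [L T^-1] and [a/t] = [L T^-3]. These differ, so the substitution replaces a quantity by one of different dimensions and the result E = ½ma²/t² has LHS [L^2 M T^-2] vs RHS [L^2 M T^-6] — inconsistent.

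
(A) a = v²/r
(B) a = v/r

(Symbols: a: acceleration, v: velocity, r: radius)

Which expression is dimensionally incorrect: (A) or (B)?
(B)

(A) a = v²/r: LHS [L T^-2], RHS [L T^-2] ✓
(B) a = v/r: LHS [L T^-2], RHS [T^-1] ✗

Expression (B) a = v/r is dimensionally incorrect.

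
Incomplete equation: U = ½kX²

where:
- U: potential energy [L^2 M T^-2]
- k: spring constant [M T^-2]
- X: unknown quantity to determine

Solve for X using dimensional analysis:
X = x (displacement), dimensions [L]

U has dimensions [L^2 M T^-2]; the rest of the RHS (½k) has dimensions [M T^-2].
So X² must have dimensions [L^2], i.e. X has dimensions [L] — X = x (displacement).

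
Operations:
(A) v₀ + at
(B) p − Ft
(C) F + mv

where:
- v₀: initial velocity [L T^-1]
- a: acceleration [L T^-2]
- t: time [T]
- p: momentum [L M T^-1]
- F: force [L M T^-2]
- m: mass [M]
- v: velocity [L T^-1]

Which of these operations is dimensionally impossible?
(C) F + mv

(A) v₀ + at: v₀ [L T^-1] and at [L T^-1] — same dimensions ✓
(B) p − Ft: p [L M T^-1] and Ft [L M T^-1] — same dimensions ✓
(C) F + mv: F [L M T^-2] and mv [L M T^-1] — different dimensions cannot be added/subtracted ✗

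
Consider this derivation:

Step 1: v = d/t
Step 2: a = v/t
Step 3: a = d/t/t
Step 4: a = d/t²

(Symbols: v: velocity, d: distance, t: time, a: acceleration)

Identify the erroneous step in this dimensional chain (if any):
No step introduces an error — all steps are dimensionally consistent.

Step 1: v = d/t → LHS [L T^-1], RHS [L T^-1] ✓
Step 2: a = v/t → LHS [L T^-2], RHS [L T^-2] ✓
Step 3: a = d/t/t → LHS [L T^-2], RHS [L T^-2] ✓
Step 4: a = d/t² → LHS [L T^-2], RHS [L T^-2] ✓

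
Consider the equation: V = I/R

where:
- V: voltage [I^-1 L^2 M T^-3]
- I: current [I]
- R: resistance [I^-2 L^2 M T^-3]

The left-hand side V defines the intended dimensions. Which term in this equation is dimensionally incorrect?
The right-hand side term I/R

V has dimensions [I^-1 L^2 M T^-3], but I/R has dimensions [I^3 L^-2 M^-1 T^3], so the term I/R is dimensionally wrong for V.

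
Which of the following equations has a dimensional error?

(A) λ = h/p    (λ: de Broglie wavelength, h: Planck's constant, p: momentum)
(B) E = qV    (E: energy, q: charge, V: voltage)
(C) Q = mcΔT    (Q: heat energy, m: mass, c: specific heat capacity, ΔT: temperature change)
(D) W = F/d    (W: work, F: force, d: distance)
(D) W = F/d

The equation (D) W = F/d is dimensionally incorrect.

LHS (W): [L^2 M T^-2]
RHS (F/d): [M T^-2] ✗

The dimensions do not match. The other three equations balance.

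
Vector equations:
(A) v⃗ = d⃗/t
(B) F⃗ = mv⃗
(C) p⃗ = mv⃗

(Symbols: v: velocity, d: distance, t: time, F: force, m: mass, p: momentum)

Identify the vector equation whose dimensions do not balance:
(B) F⃗ = mv⃗

(A) v⃗ = d⃗/t: LHS [L T^-1], RHS [L T^-1] ✓ — displacement (vector) divided by time (scalar)
(B) F⃗ = mv⃗: LHS [L M T^-2], RHS [L M T^-1] ✗ — mass times velocity is momentum, not force; should be ma⃗
(C) p⃗ = mv⃗: LHS [L M T^-1], RHS [L M T^-1] ✓ — mass (scalar) times velocity (vector)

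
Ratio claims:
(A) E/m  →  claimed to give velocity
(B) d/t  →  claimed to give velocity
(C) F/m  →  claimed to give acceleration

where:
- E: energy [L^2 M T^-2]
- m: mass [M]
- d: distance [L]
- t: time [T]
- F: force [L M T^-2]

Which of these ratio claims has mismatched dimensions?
(A) E/m does not give velocity

(A) E/m: [L^2 T^-2] ≠ velocity [L T^-1] ✗
(B) d/t: [L T^-1] = velocity [L T^-1] ✓
(C) F/m: [L T^-2] = acceleration [L T^-2] ✓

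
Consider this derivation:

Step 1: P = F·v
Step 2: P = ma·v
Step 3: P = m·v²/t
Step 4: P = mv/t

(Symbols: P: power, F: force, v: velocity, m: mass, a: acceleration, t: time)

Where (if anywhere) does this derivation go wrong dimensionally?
Step 4

Step 1: P = F·v → LHS [L^2 M T^-3], RHS [L^2 M T^-3] ✓
Step 2: P = ma·v → LHS [L^2 M T^-3], RHS [L^2 M T^-3] ✓
Step 3: P = m·v²/t → LHS [L^2 M T^-3], RHS [L^2 M T^-3] ✓
Step 4: P = mv/t → LHS [L^2 M T^-3], RHS [L M T^-2] ✗

The first dimensional inconsistency appears in step 4: P = mv/t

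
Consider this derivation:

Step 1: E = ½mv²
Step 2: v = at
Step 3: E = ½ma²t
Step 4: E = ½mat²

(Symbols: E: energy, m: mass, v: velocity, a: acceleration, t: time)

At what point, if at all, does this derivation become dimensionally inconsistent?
Step 3

Step 1: E = ½mv² → LHS [L^2 M T^-2], RHS [L^2 M T^-2] ✓
Step 2: v = at → LHS [L T^-1], RHS [L T^-1] ✓
Step 3: E = ½ma²t → LHS [L^2 M T^-2], RHS [L^2 M T^-3] ✗

The first dimensional inconsistency appears in step 3: E = ½ma²t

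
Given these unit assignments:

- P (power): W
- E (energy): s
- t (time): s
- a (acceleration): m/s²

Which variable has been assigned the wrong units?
E

The variable E (energy) should have units J, not s.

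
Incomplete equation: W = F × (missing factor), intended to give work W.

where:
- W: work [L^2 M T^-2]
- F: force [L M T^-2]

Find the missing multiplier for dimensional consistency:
d (distance), dimensions [L]

W has dimensions [L^2 M T^-2] and F has dimensions [L M T^-2].
The missing factor must have dimensions [L^2 M T^-2] / [L M T^-2] = [L], i.e. distance (d).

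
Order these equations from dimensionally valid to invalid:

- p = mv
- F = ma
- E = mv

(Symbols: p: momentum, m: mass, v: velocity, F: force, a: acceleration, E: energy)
Dimensionally correct: p = mv, F = ma
Dimensionally incorrect: E = mv
Ordered (correct first, then incorrect): p = mv, F = ma, E = mv

- p = mv: LHS [L M T^-1], RHS [L M T^-1] → correct ✓
- F = ma: LHS [L M T^-2], RHS [L M T^-2] → correct ✓
- E = mv: LHS [L^2 M T^-2], RHS [L M T^-1] → incorrect ✗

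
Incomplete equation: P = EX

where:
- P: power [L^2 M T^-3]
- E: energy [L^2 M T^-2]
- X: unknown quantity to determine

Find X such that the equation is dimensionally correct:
X = f (inverse time / frequency (1/t)), dimensions [T^-1]

P has dimensions [L^2 M T^-3]; the rest of the RHS (E) has dimensions [L^2 M T^-2].
So X must have dimensions [T^-1] — X = f (inverse time / frequency (1/t)).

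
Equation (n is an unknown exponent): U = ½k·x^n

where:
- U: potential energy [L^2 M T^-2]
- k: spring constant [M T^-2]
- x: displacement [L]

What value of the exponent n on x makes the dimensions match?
n = 2

U has dimensions [L^2 M T^-2]; x has dimensions [L].
The rest of the RHS has dimensions [M T^-2], so x^n must supply [L^2].
With n = 2: ½k·x^2 has dimensions [L^2 M T^-2], matching the LHS ✓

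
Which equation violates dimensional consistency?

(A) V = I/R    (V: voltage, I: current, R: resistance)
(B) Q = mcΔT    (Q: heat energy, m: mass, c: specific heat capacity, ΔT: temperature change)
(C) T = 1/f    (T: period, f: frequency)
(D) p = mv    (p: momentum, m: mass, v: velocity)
(A) V = I/R

The equation (A) V = I/R is dimensionally incorrect.

LHS (V): [I^-1 L^2 M T^-3]
RHS (I/R): [I^3 L^-2 M^-1 T^3] ✗

The dimensions do not match. The other three equations balance.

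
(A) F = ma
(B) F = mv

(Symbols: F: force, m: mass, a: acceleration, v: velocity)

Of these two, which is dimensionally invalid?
(B)

(A) F = ma: LHS [L M T^-2], RHS [L M T^-2] ✓
(B) F = mv: LHS [L M T^-2], RHS [L M T^-1] ✗

Expression (B) F = mv is dimensionally incorrect.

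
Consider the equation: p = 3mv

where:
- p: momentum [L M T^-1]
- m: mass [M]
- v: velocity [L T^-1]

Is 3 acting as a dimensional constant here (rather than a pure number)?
No

p has dimensions [L M T^-1] and mv already has dimensions [L M T^-1], so the equation balances without 3 contributing any dimensions. 3 is a pure (dimensionless) number; changing or removing it would not affect dimensional consistency.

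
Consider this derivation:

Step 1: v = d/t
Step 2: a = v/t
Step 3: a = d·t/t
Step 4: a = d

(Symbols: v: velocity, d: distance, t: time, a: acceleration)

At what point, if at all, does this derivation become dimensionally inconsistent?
Step 3

Step 1: v = d/t → LHS [L T^-1], RHS [L T^-1] ✓
Step 2: a = v/t → LHS [L T^-2], RHS [L T^-2] ✓
Step 3: a = d·t/t → LHS [L T^-2], RHS [L] ✗

The first dimensional inconsistency appears in step 3: a = d·t/t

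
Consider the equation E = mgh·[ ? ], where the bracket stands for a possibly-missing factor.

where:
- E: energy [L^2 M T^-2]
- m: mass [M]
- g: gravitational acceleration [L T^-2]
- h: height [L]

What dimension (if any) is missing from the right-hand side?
Nothing is missing — the bracketed factor must be dimensionless.

E has dimensions [L^2 M T^-2] and mgh already has dimensions [L^2 M T^-2], so E = mgh is dimensionally complete.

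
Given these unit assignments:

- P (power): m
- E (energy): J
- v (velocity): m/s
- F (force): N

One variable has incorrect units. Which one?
P

The variable P (power) should have units W, not m.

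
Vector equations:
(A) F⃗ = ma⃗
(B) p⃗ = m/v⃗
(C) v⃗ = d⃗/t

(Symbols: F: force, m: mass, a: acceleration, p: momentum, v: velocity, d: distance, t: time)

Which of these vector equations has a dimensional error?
(B) p⃗ = m/v⃗

(A) F⃗ = ma⃗: LHS [L M T^-2], RHS [L M T^-2] ✓ — Force and acceleration are vectors, mass is a scalar
(B) p⃗ = m/v⃗: LHS [L M T^-1], RHS [L^-1 M T] ✗ — momentum is mass times velocity; should be mv⃗ (and division by a vector is undefined)
(C) v⃗ = d⃗/t: LHS [L T^-1], RHS [L T^-1] ✓ — displacement (vector) divided by time (scalar)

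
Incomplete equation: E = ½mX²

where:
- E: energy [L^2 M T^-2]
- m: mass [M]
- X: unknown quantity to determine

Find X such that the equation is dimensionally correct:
X = v (velocity), dimensions [L T^-1]

E has dimensions [L^2 M T^-2]; the rest of the RHS (½m) has dimensions [M].
So X² must have dimensions [L^2 T^-2], i.e. X has dimensions [L T^-1] — X = v (velocity).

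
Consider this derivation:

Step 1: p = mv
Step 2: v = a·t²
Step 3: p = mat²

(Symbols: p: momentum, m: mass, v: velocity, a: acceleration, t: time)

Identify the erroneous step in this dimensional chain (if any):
Step 2

Step 1: p = mv → LHS [L M T^-1], RHS [L M T^-1] ✓
Step 2: v = a·t² → LHS [L T^-1], RHS [L] ✗

The first dimensional inconsistency appears in step 2: v = a·t²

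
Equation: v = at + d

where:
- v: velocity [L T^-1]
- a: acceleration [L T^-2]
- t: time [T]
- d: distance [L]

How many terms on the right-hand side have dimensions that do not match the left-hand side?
1

LHS v: [L T^-1]
- at: [L T^-1] ✓
- d: [L] ✗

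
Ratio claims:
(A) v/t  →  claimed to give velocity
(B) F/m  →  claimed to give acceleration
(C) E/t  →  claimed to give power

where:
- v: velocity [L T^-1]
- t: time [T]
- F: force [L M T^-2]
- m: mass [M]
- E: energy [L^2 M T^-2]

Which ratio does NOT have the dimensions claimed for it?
(A) v/t does not give velocity

(A) v/t: [L T^-2] ≠ velocity [L T^-1] ✗
(B) F/m: [L T^-2] = acceleration [L T^-2] ✓
(C) E/t: [L^2 M T^-3] = power [L^2 M T^-3] ✓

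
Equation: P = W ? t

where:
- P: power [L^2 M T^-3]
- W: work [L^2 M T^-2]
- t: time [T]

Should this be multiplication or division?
division (÷): P = W ÷ t

P [L^2 M T^-3]; W [L^2 M T^-2]; t [T].
W × t → [L^2 M T^-1] ✗
W ÷ t → [L^2 M T^-3] ✓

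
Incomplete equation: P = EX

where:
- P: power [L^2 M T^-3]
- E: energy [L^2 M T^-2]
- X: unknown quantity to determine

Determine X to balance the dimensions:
X = f (inverse time / frequency (1/t)), dimensions [T^-1]

P has dimensions [L^2 M T^-3]; the rest of the RHS (E) has dimensions [L^2 M T^-2].
So X must have dimensions [T^-1] — X = f (inverse time / frequency (1/t)).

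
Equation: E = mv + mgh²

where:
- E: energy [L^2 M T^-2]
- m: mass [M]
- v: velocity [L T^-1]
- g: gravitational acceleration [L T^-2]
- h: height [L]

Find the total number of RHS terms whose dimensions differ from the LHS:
2

LHS E: [L^2 M T^-2]
- mv: [L M T^-1] ✗
- mgh²: [L^3 M T^-2] ✗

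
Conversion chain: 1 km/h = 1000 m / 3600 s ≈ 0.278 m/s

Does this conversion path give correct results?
The chain is correct (no errors).

Correct: 1 km = 1000 m, 1 h = 3600 s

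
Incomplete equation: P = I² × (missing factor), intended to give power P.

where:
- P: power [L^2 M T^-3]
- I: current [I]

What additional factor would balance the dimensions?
R (resistance), dimensions [I^-2 L^2 M T^-3]

P has dimensions [L^2 M T^-3] and I² has dimensions [I^2].
The missing factor must have dimensions [L^2 M T^-3] / [I^2] = [I^-2 L^2 M T^-3], i.e. resistance (R).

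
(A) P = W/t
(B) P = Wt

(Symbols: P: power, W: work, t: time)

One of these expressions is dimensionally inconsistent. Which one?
(B)

(A) P = W/t: LHS [L^2 M T^-3], RHS [L^2 M T^-3] ✓
(B) P = Wt: LHS [L^2 M T^-3], RHS [L^2 M T^-1] ✗

Expression (B) P = Wt is dimensionally incorrect.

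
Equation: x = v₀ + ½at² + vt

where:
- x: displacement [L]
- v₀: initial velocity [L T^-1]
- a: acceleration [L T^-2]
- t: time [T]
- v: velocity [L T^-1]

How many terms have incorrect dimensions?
1

LHS x: [L]
- v₀: [L T^-1] ✗
- ½at²: [L] ✓
- vt: [L] ✓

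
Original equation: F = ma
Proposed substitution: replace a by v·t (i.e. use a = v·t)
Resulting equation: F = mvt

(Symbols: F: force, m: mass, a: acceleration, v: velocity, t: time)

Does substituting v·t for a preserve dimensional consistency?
No

[a] = [L T^-2] and [v·t] = [L]. These differ, so the substitution replaces a quantity by one of different dimensions and the result F = mvt has LHS [L M T^-2] vs RHS [L M] — inconsistent.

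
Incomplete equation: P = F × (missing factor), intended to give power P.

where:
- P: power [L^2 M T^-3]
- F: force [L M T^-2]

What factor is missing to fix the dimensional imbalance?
v (velocity), dimensions [L T^-1]

P has dimensions [L^2 M T^-3] and F has dimensions [L M T^-2].
The missing factor must have dimensions [L^2 M T^-3] / [L M T^-2] = [L T^-1], i.e. velocity (v).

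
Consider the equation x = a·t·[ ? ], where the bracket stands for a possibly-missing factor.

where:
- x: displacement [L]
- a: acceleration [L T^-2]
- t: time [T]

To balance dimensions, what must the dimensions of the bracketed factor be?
[T] — time (e.g. t)

x has dimensions [L]; a·t has dimensions [L T^-1].
The bracketed factor must supply [L] / [L T^-1] = [T].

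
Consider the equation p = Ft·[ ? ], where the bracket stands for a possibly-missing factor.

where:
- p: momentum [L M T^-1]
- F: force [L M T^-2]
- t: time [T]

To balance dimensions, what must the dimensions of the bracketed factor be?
Nothing is missing — the bracketed factor must be dimensionless.

p has dimensions [L M T^-1] and Ft already has dimensions [L M T^-1], so p = Ft is dimensionally complete.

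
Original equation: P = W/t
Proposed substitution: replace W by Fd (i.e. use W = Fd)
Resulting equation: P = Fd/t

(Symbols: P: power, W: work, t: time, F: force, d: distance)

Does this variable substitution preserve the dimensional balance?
Yes

[W] = [L^2 M T^-2] and [Fd] = [L^2 M T^-2]. These match, so the substitution replaces a quantity by one of the same dimensions and the result P = Fd/t has LHS [L^2 M T^-3] vs RHS [L^2 M T^-3] — still consistent.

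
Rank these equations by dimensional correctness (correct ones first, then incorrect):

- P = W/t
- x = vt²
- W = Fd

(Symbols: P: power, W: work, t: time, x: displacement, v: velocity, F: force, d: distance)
Dimensionally correct: P = W/t, W = Fd
Dimensionally incorrect: x = vt²
Ordered (correct first, then incorrect): P = W/t, W = Fd, x = vt²

- P = W/t: LHS [L^2 M T^-3], RHS [L^2 M T^-3] → correct ✓
- x = vt²: LHS [L], RHS [L T] → incorrect ✗
- W = Fd: LHS [L^2 M T^-2], RHS [L^2 M T^-2] → correct ✓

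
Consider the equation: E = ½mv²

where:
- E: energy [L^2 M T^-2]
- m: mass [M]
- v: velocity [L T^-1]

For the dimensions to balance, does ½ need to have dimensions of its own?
No

E has dimensions [L^2 M T^-2] and mv² already has dimensions [L^2 M T^-2], so the equation balances without ½ contributing any dimensions. ½ is a pure (dimensionless) number; changing or removing it would not affect dimensional consistency.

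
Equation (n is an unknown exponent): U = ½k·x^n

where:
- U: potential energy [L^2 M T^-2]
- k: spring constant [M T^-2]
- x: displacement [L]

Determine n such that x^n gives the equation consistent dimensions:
n = 2

U has dimensions [L^2 M T^-2]; x has dimensions [L].
The rest of the RHS has dimensions [M T^-2], so x^n must supply [L^2].
With n = 2: ½k·x^2 has dimensions [L^2 M T^-2], matching the LHS ✓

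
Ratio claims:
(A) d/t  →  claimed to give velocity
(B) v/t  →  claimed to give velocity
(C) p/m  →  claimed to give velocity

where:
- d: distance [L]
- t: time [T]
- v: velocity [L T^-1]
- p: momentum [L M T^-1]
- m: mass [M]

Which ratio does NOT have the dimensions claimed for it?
(B) v/t does not give velocity

(A) d/t: [L T^-1] = velocity [L T^-1] ✓
(B) v/t: [L T^-2] ≠ velocity [L T^-1] ✗
(C) p/m: [L T^-1] = velocity [L T^-1] ✓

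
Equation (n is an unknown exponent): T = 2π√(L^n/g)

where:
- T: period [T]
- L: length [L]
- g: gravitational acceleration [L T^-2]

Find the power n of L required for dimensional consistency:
n = 1

T has dimensions [T]; L has dimensions [L].
With n = 1: 2π√(L^1/g) has dimensions [T], matching the LHS ✓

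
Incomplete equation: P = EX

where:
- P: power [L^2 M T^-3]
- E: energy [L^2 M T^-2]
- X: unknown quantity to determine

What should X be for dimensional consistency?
X = f (inverse time / frequency (1/t)), dimensions [T^-1]

P has dimensions [L^2 M T^-3]; the rest of the RHS (E) has dimensions [L^2 M T^-2].
So X must have dimensions [T^-1] — X = f (inverse time / frequency (1/t)).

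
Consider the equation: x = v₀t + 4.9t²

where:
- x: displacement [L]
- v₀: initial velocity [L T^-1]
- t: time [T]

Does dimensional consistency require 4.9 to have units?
Yes

x has dimensions [L], while t² alone has dimensions [T^2]. For the equation to balance, the factor 4.9 must carry dimensions [L T^-2] — it is a dimensional constant (a numerical value of a physical quantity with its units suppressed), not a pure number.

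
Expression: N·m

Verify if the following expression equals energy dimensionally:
Yes

The expression N·m has dimensions [L^2 M T^-2], which is exactly energy [L^2 M T^-2].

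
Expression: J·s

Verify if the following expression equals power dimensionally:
No

The expression J·s has dimensions [L^2 M T^-1], but power has dimensions [L^2 M T^-3].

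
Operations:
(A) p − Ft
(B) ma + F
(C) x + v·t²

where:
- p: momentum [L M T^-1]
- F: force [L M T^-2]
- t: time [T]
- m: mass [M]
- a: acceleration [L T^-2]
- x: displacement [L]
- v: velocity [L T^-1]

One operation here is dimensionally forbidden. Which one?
(C) x + v·t²

(A) p − Ft: p [L M T^-1] and Ft [L M T^-1] — same dimensions ✓
(B) ma + F: ma [L M T^-2] and F [L M T^-2] — same dimensions ✓
(C) x + v·t²: x [L] and v·t² [L T] — different dimensions cannot be added/subtracted ✗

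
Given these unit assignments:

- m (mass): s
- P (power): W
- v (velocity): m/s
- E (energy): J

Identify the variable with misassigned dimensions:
m

The variable m (mass) should have units kg, not s.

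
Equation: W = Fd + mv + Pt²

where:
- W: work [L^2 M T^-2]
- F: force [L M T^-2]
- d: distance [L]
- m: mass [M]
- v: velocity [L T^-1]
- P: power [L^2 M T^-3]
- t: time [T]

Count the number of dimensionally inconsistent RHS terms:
2

LHS W: [L^2 M T^-2]
- Fd: [L^2 M T^-2] ✓
- mv: [L M T^-1] ✗
- Pt²: [L^2 M T^-1] ✗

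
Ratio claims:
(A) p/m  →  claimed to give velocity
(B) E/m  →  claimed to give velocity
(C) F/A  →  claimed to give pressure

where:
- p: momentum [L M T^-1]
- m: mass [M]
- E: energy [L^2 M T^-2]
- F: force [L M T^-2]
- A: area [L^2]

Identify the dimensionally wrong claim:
(B) E/m does not give velocity

(A) p/m: [L T^-1] = velocity [L T^-1] ✓
(B) E/m: [L^2 T^-2] ≠ velocity [L T^-1] ✗
(C) F/A: [L^-1 M T^-2] = pressure [L^-1 M T^-2] ✓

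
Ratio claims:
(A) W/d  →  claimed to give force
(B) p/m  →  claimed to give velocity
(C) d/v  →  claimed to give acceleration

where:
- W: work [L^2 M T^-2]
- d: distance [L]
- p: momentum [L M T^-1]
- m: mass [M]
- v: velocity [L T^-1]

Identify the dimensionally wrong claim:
(C) d/v does not give acceleration

(A) W/d: [L M T^-2] = force [L M T^-2] ✓
(B) p/m: [L T^-1] = velocity [L T^-1] ✓
(C) d/v: [T] ≠ acceleration [L T^-2] ✗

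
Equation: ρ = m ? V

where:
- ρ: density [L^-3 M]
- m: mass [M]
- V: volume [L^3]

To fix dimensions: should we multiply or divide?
division (÷): ρ = m ÷ V

ρ [L^-3 M]; m [M]; V [L^3].
m × V → [L^3 M] ✗
m ÷ V → [L^-3 M] ✓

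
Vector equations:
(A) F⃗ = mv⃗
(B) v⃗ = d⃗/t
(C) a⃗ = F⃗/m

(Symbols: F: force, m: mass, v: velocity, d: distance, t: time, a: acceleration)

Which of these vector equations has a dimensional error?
(A) F⃗ = mv⃗

(A) F⃗ = mv⃗: LHS [L M T^-2], RHS [L M T^-1] ✗ — mass times velocity is momentum, not force; should be ma⃗
(B) v⃗ = d⃗/t: LHS [L T^-1], RHS [L T^-1] ✓ — displacement (vector) divided by time (scalar)
(C) a⃗ = F⃗/m: LHS [L T^-2], RHS [L T^-2] ✓ — force (vector) divided by mass (scalar)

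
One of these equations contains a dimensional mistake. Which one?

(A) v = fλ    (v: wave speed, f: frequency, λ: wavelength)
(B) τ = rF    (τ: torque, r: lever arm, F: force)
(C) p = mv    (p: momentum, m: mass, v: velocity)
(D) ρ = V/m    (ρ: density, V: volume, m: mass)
(D) ρ = V/m

The equation (D) ρ = V/m is dimensionally incorrect.

LHS (ρ): [L^-3 M]
RHS (V/m): [L^3 M^-1] ✗

The dimensions do not match. The other three equations balance.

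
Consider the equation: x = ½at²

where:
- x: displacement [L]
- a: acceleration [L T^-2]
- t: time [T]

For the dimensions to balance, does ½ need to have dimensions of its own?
No

x has dimensions [L] and at² already has dimensions [L], so the equation balances without ½ contributing any dimensions. ½ is a pure (dimensionless) number; changing or removing it would not affect dimensional consistency.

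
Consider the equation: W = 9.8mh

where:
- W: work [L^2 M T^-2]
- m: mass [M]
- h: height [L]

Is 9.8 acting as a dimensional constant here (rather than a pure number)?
Yes

W has dimensions [L^2 M T^-2], while mh alone has dimensions [L M]. For the equation to balance, the factor 9.8 must carry dimensions [L T^-2] — it is a dimensional constant (a numerical value of a physical quantity with its units suppressed), not a pure number.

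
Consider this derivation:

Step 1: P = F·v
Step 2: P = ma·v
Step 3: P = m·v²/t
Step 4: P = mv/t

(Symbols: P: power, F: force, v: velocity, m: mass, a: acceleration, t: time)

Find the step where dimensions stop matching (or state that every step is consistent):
Step 4

Step 1: P = F·v → LHS [L^2 M T^-3], RHS [L^2 M T^-3] ✓
Step 2: P = ma·v → LHS [L^2 M T^-3], RHS [L^2 M T^-3] ✓
Step 3: P = m·v²/t → LHS [L^2 M T^-3], RHS [L^2 M T^-3] ✓
Step 4: P = mv/t → LHS [L^2 M T^-3], RHS [L M T^-2] ✗

The first dimensional inconsistency appears in step 4: P = mv/t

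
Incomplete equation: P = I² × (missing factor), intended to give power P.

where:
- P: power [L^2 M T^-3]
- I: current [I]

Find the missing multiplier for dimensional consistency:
R (resistance), dimensions [I^-2 L^2 M T^-3]

P has dimensions [L^2 M T^-3] and I² has dimensions [I^2].
The missing factor must have dimensions [L^2 M T^-3] / [I^2] = [I^-2 L^2 M T^-3], i.e. resistance (R).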